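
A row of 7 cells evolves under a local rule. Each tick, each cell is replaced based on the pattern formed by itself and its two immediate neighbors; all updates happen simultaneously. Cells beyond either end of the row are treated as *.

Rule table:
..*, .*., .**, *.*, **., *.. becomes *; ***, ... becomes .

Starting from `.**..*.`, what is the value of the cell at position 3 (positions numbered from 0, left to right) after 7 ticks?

tick 1: *******
tick 2: .......
tick 3: *.....*
tick 4: **...**
tick 5: .**.**.
tick 6: *******  (repeats tick 1; period 5)
tick 7: .......
position 3 holds .

.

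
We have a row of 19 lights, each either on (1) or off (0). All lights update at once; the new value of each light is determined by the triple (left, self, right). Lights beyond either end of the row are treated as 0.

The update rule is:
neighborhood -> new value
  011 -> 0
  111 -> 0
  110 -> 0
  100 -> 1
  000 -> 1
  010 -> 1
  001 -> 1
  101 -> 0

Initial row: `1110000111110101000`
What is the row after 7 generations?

0001111000000011111

0001111000000101111
1110000111111100000
0001111000000011111
1110000111111100000  (repeats generation 2; period 2)
generation 7: 0001111000000011111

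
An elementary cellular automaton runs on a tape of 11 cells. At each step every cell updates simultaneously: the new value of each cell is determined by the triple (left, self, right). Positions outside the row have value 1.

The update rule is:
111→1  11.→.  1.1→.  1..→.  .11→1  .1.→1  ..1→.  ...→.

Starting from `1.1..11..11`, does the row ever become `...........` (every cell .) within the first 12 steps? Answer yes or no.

no

step 1: ..1..1...11
step 2: ..1..1...11  (fixed point — unchanged through step 12)
step 12 is ..1..1...11, still not uniform .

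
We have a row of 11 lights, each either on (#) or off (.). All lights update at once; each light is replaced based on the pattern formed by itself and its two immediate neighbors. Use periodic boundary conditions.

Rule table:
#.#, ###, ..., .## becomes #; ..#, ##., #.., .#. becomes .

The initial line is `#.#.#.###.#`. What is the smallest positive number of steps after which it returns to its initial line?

11

.#.#.###.##
#.#.###.##.
.#.###.##.#
#.###.##.#.
.###.##.#.#
###.##.#.#.
##.##.#.#.#
#.##.#.#.##
.##.#.#.###
##.#.#.###.
#.#.#.###.#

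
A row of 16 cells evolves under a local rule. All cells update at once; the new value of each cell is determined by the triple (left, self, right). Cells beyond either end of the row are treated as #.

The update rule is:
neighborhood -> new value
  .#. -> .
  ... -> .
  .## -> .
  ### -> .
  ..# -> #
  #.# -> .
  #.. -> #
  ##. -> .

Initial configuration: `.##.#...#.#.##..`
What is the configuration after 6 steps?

.#......#.##.##.

.....#.#......##
#...#...#....#..
.#.#.#.#.#..#.##
..........##....
#........#..#..#
.#......#.##.##.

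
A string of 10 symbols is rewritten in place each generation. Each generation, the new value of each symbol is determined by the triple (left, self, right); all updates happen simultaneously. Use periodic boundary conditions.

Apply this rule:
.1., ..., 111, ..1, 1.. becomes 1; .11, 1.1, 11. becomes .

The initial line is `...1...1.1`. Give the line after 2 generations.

generation 1: 11111111.1
generation 2: 1111111...

1111111...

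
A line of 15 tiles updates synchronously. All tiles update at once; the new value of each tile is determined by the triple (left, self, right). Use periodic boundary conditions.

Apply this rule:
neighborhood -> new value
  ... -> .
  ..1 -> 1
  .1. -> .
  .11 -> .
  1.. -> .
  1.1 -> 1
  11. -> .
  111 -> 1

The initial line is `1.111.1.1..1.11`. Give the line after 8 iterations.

1..1.1.1.1.1.1.

iteration 1: .1.1.1.1..1.1.1
iteration 2: 1.1.1.1..1.1.1.
iteration 3: .1.1.1..1.1.1.1
iteration 4: 1.1.1..1.1.1.1.
iteration 5: .1.1..1.1.1.1.1
iteration 6: 1.1..1.1.1.1.1.
iteration 7: .1..1.1.1.1.1.1
iteration 8: 1..1.1.1.1.1.1.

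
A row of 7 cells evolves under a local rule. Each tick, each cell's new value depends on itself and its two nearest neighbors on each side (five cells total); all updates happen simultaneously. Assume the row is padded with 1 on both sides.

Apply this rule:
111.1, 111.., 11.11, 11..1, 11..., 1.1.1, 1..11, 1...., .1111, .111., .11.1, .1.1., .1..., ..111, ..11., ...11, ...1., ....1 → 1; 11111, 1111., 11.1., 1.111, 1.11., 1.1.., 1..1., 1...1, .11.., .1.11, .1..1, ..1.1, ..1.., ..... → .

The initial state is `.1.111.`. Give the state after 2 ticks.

...111.

.1..111
...111.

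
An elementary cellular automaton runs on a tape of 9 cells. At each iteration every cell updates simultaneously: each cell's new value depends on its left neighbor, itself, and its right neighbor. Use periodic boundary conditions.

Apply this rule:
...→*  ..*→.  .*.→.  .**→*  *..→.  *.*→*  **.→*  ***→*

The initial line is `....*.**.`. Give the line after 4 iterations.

iteration 1: ***..***.
iteration 2: ***..****
iteration 3: ***..****  (fixed point — unchanged through iteration 4)

***..****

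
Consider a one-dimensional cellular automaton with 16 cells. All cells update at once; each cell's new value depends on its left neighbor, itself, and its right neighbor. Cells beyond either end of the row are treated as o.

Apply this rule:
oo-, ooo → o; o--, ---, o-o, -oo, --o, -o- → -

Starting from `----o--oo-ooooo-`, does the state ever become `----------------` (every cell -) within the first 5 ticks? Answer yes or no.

--------o--oooo-
------------ooo-
-------------oo-
--------------o-
----------------
all cells are - at tick 5

yes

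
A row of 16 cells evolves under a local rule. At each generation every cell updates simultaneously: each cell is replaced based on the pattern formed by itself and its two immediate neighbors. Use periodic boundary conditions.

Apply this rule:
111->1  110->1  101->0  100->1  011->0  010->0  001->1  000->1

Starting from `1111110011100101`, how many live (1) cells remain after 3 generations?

1111111101111000
0111111100111111
0011111111011111
count of 1: 13

13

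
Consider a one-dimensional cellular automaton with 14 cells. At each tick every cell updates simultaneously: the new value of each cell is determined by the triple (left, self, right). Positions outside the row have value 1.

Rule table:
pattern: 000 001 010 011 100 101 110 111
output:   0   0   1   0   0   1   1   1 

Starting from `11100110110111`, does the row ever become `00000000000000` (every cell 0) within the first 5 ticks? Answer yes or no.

no

11100011011011
11100001101101
11100000110110
11100000011011
11100000001101
tick 5 is 11100000001101, still not uniform 0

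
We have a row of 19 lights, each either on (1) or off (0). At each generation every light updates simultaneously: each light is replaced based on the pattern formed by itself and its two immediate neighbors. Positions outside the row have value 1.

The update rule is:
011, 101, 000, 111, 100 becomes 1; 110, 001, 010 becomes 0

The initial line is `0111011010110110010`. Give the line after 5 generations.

generation 1: 1110110101101101001
generation 2: 1101101011011010101
generation 3: 1011010110110101011
generation 4: 0110101101101010111
generation 5: 1101011011010101111

1101011011010101111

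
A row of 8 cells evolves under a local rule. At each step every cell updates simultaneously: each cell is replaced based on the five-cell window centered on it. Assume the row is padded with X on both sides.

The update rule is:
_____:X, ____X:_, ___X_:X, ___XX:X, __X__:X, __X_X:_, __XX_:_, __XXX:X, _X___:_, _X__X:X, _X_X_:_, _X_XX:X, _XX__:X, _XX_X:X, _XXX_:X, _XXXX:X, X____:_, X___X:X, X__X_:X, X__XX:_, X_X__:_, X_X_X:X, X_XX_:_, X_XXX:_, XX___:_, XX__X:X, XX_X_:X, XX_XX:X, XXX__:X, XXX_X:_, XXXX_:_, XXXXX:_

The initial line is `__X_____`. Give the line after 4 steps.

_X_XX_X_

step 1: XXX__X_X
step 2: __XXX_X_
step 3: X_XX_XXX
step 4: _X_XX_X_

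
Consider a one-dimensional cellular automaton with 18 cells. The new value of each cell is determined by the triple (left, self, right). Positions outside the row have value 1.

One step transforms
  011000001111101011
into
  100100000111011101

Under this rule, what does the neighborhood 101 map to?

1

At position 0 the neighborhood is 101; the next row has 1 there.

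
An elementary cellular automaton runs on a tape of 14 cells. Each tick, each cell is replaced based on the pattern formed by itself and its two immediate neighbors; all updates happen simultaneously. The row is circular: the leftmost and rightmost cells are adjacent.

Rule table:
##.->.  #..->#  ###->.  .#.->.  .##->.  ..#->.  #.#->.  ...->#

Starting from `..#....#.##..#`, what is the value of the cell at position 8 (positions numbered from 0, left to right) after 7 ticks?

#..###.....#..
.#....####..#.
..###.....#..#
#....####..#..
.###.....#..#.
....####..#..#
###.....#..#..
position 8 holds #

#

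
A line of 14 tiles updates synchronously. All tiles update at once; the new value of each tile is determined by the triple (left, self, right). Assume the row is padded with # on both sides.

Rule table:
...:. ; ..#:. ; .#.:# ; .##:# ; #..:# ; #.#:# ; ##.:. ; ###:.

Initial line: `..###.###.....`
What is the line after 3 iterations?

iteration 1: #.#..##..#....
iteration 2: .###.#.#.##...
iteration 3: ##..######.#..

##..######.#..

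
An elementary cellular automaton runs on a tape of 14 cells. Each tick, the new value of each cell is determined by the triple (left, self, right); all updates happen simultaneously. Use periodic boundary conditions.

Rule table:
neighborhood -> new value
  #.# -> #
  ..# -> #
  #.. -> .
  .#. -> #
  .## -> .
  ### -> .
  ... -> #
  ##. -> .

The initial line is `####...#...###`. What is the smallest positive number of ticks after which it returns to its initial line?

28

tick 1: .....###.##...
tick 2: #####...#...##
tick 3: ......###.##..
tick 4: ######...#...#
tick 5: .......###.##.
tick 6: #######...#...
tick 7: ........###.##
tick 8: .#######...#..
tick 9: #........###.#
tick 10: ..#######...#.
tick 11: ##........###.
tick 12: ...#######...#
tick 13: .##........###
tick 14: #...#######...
tick 15: #.##........##
tick 16: .#...#######..
tick 17: ##.##........#
tick 18: ..#...#######.
tick 19: ###.##........
tick 20: ...#...#######
tick 21: .###.##.......
tick 22: #...#...######
tick 23: ..###.##......
tick 24: ##...#...#####
tick 25: ...###.##.....
tick 26: ###...#...####
tick 27: ....###.##....
tick 28: ####...#...###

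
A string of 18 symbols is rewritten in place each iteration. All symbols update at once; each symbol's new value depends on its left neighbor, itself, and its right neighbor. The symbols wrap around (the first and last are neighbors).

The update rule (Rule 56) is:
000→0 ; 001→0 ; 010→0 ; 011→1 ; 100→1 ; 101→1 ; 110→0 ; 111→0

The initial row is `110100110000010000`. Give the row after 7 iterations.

001000101010101000

iteration 1: 101010101000001000
iteration 2: 010101010100000100
iteration 3: 001010101010000010
iteration 4: 000101010101000001
iteration 5: 100010101010100000
iteration 6: 010001010101010000
iteration 7: 001000101010101000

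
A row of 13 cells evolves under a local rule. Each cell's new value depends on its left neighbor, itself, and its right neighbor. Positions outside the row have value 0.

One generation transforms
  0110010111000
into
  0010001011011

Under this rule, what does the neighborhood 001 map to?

At position 0 the neighborhood is 001; the next row has 0 there.

0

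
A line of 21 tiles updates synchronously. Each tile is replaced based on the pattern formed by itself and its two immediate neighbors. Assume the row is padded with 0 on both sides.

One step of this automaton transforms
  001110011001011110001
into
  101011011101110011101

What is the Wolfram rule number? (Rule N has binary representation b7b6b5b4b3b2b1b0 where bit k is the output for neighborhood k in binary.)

125

position 3: 111 → 0  (bit 7 = 0)
position 4: 110 → 1  (bit 6 = 1)
position 12: 101 → 1  (bit 5 = 1)
position 5: 100 → 1  (bit 4 = 1)
position 2: 011 → 1  (bit 3 = 1)
position 11: 010 → 1  (bit 2 = 1)
position 1: 001 → 0  (bit 1 = 0)
position 0: 000 → 1  (bit 0 = 1)
bits b7..b0 = 01111101 = 125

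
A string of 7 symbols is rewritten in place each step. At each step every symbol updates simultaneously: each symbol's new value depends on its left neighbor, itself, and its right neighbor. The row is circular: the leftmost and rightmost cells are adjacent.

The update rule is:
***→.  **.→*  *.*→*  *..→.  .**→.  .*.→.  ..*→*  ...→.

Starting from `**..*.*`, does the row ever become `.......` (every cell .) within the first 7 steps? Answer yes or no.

step 1: .*.*.*.
step 2: *.*.*..
step 3: .*.*..*
step 4: *.*..*.
step 5: .*..*.*
step 6: *..*.*.
step 7: ..*.*.*
step 7 is ..*.*.*, still not uniform .

no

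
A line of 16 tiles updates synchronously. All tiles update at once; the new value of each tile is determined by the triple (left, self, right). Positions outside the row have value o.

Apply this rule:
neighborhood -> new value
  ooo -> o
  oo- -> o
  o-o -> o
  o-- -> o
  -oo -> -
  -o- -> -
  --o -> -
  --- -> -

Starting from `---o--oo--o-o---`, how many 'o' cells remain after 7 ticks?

o---o--oo--o-o--
oo---o--oo--o-o-
ooo---o--oo--o-o
oooo---o--oo--o-
ooooo---o--oo--o
oooooo---o--oo--
ooooooo---o--oo-
count of o: 10

10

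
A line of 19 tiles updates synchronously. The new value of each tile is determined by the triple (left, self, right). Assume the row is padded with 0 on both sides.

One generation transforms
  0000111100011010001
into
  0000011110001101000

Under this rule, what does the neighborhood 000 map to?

At position 0 the neighborhood is 000; the next row has 0 there.

0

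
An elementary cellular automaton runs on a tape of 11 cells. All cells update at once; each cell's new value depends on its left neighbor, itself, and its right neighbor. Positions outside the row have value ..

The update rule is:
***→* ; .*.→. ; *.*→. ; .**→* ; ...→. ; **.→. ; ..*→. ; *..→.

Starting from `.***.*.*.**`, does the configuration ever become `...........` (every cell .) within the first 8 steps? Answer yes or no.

step 1: .**......*.
step 2: .*.........
step 3: ...........
all cells are . at step 3

yes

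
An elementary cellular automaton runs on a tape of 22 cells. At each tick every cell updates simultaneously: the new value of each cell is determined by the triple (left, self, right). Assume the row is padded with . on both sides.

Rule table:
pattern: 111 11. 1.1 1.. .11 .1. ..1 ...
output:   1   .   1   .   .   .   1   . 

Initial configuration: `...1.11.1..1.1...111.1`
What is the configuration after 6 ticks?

..1..1.1...1.1.1......

..1.1..1..1.1...1.1.1.
.1.1..1..1.1...1.1.1..
1.1..1..1.1...1.1.1...
.1..1..1.1...1.1.1....
1..1..1.1...1.1.1.....
..1..1.1...1.1.1......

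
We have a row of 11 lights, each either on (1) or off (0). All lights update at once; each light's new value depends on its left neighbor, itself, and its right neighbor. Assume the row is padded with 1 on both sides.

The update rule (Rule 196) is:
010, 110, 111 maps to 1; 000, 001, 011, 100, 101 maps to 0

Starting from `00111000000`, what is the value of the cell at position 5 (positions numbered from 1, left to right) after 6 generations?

1

00011000000
00001000000
00001000000  (fixed point — unchanged through generation 6)
position 5 holds 1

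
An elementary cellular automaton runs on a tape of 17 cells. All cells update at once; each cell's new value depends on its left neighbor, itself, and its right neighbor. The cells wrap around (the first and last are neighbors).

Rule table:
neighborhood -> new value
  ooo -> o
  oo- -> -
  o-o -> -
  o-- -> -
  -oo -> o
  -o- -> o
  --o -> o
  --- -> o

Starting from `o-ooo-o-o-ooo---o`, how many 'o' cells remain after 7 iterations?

8

iteration 1: --oo--o-o-oo--ooo
iteration 2: -oo--oo-o-o--ooo-
iteration 3: oo--oo--o-o-ooo--
iteration 4: o--oo--oo-o-oo--o
iteration 5: --oo--oo--o-o--oo
iteration 6: -oo--oo--oo-o-oo-
iteration 7: oo--oo--oo--o-o--
count of o: 8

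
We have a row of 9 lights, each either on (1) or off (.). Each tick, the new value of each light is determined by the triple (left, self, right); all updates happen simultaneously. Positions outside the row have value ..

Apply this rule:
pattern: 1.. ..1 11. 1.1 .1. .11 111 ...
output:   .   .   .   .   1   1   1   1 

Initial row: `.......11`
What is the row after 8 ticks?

tick 1: 111111.1.
tick 2: 11111..1.
tick 3: 1111...1.
tick 4: 111..1.1.
tick 5: 11...1.1.
tick 6: 1..1.1.1.
tick 7: 1..1.1.1.  (fixed point — unchanged through tick 8)

1..1.1.1.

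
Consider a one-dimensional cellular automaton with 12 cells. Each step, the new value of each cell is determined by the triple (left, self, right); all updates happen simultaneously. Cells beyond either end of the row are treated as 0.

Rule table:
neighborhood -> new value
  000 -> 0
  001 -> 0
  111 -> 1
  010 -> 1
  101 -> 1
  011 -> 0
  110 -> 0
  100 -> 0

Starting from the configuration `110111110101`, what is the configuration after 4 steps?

001011101111
001101010110
000011111000
000001110000

000001110000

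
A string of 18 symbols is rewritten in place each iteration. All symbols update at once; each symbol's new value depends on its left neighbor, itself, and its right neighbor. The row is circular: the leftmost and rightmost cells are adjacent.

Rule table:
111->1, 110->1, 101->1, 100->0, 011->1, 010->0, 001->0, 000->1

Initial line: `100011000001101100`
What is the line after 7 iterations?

001011011101111100
100111111111111101
100111111111111111
100111111111111111  (fixed point — unchanged through iteration 7)

100111111111111111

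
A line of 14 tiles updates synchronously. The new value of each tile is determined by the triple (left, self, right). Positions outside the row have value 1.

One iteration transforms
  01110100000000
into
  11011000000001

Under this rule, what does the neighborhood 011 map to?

At position 1 the neighborhood is 011; the next row has 1 there.

1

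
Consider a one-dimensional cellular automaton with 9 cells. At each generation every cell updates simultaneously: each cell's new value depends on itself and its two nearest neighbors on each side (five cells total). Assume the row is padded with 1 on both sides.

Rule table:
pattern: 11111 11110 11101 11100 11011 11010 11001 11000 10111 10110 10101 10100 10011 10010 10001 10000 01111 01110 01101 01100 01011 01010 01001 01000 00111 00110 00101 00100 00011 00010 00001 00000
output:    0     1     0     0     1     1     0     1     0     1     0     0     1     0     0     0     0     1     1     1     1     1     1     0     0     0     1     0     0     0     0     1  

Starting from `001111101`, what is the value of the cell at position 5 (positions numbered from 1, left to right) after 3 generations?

0

010001010
100001101
010000110
position 5 holds 0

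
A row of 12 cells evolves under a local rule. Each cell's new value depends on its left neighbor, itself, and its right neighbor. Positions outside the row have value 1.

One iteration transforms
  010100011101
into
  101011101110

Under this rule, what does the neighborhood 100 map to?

At position 4 the neighborhood is 100; the next row has 1 there.

1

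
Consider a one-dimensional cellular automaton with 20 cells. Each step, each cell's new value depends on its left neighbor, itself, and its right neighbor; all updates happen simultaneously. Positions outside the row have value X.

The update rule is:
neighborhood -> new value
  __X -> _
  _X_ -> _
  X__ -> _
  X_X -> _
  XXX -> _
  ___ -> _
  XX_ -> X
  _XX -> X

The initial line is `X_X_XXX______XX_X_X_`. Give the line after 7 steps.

step 1: X___X_X______XX_____
step 2: X____________XX_____
step 3: X____________XX_____  (fixed point — unchanged through step 7)

X____________XX_____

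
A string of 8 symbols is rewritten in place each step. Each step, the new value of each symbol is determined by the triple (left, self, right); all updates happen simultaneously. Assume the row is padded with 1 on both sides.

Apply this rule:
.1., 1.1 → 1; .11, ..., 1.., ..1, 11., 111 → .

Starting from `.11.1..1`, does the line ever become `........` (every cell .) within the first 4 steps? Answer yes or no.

yes

step 1: 1..11...
step 2: ........
all cells are . at step 2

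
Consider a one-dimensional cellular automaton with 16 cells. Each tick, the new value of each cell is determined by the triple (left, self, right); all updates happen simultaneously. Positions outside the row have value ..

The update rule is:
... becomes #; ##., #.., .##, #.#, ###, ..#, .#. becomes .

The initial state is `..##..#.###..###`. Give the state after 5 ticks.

tick 1: #...............
tick 2: ..##############
tick 3: #...............  (repeats tick 1; period 2)
tick 5: #...............

#...............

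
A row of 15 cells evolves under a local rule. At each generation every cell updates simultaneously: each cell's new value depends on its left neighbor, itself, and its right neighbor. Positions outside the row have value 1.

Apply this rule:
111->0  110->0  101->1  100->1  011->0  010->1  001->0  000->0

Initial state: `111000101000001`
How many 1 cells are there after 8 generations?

7

000100111100000
100110000010000
010001000011000
111001100000100
000100010000110
100110011000001
010001000100000
111001100110000
count of 1: 7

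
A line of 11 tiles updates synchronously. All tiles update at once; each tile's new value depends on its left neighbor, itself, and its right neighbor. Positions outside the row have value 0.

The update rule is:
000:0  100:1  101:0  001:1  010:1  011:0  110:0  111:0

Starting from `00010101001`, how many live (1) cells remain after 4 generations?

1

generation 1: 00110101111
generation 2: 01000100000
generation 3: 11101110000
generation 4: 00000001000
count of 1: 1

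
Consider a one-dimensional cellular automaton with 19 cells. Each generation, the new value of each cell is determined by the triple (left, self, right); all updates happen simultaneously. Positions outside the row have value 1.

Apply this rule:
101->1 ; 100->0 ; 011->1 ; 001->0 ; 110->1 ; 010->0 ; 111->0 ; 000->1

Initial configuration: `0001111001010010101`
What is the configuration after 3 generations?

1100111000101100111

0101001000100001011
1010000010001100110
1100111000101100111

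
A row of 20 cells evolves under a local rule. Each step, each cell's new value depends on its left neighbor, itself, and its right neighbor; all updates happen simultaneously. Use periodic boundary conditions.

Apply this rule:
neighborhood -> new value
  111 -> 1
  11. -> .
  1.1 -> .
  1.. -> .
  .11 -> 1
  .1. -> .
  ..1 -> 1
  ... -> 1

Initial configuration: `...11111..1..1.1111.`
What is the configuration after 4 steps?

1111111..1..1..111..
111111..1..1..111..1
11111..1..1..111..11
1111..1..1..111..111

1111..1..1..111..111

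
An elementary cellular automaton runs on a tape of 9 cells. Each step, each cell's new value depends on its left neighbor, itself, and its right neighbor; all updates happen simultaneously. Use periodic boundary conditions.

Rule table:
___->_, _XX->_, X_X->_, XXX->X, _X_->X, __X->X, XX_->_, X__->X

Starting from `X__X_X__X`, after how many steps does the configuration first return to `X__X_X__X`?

_XXX_XXX_
X_X___X_X
__XX_XX__
_X_____X_
XXX___XXX
XX_X_X_XX
X__X_X__X

7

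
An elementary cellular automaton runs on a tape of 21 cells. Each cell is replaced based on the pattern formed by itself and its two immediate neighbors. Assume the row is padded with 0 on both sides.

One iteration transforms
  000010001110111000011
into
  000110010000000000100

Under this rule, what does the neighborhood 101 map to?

At position 11 the neighborhood is 101; the next row has 0 there.

0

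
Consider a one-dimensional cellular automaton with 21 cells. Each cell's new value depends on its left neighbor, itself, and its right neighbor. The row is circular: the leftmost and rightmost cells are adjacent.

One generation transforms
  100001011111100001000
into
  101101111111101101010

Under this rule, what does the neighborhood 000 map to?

1

At position 2 the neighborhood is 000; the next row has 1 there.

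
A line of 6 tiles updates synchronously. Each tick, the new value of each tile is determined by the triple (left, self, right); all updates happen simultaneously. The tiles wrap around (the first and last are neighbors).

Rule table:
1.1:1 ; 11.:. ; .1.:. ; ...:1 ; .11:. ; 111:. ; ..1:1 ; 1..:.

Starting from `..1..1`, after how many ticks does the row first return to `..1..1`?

tick 1: .1..1.
tick 2: 1..1..
tick 3: ..1..1

3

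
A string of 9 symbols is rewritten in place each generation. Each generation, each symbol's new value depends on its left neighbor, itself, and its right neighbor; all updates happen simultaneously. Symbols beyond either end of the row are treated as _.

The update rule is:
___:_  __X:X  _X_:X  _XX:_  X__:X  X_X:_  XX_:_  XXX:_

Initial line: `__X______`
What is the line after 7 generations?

_XXX_____
X___X____
XX_XXX___
______X__
_____XXX_
____X___X
___XXX_XX

___XXX_XX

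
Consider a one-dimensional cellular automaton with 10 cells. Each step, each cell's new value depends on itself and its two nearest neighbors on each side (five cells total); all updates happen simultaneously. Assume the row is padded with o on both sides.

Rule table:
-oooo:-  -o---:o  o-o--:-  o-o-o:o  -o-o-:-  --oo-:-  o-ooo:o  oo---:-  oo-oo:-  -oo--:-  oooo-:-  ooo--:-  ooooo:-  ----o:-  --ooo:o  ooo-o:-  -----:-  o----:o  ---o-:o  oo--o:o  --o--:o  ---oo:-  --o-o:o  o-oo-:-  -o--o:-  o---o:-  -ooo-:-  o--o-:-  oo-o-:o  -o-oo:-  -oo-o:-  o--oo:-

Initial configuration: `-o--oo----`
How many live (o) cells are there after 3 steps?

step 1: o------o--
step 2: --o---oo--
step 3: o-oo----o-
count of o: 4

4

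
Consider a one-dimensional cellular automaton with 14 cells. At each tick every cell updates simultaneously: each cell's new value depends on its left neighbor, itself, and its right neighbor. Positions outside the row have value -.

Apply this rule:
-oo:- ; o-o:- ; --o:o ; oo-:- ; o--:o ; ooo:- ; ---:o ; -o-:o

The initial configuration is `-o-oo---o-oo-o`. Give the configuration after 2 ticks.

--ooo----ooooo

oo---oooo----o
--ooo----ooooo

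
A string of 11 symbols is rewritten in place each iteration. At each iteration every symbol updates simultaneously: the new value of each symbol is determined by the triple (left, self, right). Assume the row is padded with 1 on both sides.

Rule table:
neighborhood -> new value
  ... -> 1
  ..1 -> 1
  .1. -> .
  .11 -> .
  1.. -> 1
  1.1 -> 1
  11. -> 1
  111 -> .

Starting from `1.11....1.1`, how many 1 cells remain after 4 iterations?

6

11.11111.1.
.11....11.1
1.11111.11.
11....11.11
count of 1: 6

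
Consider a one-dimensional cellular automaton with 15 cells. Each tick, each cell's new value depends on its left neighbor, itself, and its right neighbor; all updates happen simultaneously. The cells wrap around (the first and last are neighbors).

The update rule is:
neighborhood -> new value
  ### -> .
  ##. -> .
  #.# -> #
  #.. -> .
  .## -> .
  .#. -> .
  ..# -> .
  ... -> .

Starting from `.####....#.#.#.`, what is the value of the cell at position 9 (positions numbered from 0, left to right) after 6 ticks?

..........#.#..
...........#...
...............
...............  (fixed point — unchanged through tick 6)
position 9 holds .

.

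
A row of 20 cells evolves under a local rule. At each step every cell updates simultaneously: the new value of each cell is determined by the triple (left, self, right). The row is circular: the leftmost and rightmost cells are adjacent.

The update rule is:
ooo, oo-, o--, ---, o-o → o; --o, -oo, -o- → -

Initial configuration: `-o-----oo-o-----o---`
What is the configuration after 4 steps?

--oooo--oo-oooo--ooo
o--oooo--oo-oooo--oo
oo--oooo--oo-oooo--o
ooo--oooo--oo-oooo--

ooo--oooo--oo-oooo--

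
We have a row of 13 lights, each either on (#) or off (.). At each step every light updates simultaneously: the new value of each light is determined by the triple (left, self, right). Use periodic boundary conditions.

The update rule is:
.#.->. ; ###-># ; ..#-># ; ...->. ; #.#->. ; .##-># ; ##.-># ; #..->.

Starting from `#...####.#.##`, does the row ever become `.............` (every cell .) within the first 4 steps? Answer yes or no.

no

step 1: #..#####...##
step 2: #.######..###
step 3: #.######.####
step 4: #.######.####
step 4 is #.######.####, still not uniform .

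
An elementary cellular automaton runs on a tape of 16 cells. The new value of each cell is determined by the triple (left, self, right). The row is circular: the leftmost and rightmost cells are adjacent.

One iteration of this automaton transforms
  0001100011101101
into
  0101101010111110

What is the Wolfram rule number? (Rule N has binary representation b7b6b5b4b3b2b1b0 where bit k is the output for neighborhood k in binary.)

105

position 9: 111 → 0  (bit 7 = 0)
position 4: 110 → 1  (bit 6 = 1)
position 11: 101 → 1  (bit 5 = 1)
position 0: 100 → 0  (bit 4 = 0)
position 3: 011 → 1  (bit 3 = 1)
position 15: 010 → 0  (bit 2 = 0)
position 2: 001 → 0  (bit 1 = 0)
position 1: 000 → 1  (bit 0 = 1)
bits b7..b0 = 01101001 = 105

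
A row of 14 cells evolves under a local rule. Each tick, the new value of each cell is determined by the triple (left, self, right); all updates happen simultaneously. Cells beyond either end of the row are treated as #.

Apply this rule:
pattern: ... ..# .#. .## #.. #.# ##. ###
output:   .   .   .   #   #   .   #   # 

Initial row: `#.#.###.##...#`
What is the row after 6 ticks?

#...###.###..#
##..###.####.#
###.###.####.#
###.###.####.#  (fixed point — unchanged through tick 6)

###.###.####.#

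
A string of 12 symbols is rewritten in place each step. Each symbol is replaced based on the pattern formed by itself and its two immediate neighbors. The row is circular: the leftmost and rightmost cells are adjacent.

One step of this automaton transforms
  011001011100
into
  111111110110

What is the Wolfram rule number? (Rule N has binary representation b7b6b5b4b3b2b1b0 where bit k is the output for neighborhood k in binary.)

position 8: 111 → 0  (bit 7 = 0)
position 2: 110 → 1  (bit 6 = 1)
position 6: 101 → 1  (bit 5 = 1)
position 3: 100 → 1  (bit 4 = 1)
position 1: 011 → 1  (bit 3 = 1)
position 5: 010 → 1  (bit 2 = 1)
position 0: 001 → 1  (bit 1 = 1)
position 11: 000 → 0  (bit 0 = 0)
bits b7..b0 = 01111110 = 126

126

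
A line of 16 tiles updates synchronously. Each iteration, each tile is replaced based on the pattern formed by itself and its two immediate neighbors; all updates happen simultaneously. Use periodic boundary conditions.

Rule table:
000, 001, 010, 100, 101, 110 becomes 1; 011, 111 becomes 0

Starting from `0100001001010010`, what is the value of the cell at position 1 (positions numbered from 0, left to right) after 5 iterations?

1

1111111111111111
0000000000000000
1111111111111111  (repeats iteration 1; period 2)
iteration 5: 1111111111111111
position 1 holds 1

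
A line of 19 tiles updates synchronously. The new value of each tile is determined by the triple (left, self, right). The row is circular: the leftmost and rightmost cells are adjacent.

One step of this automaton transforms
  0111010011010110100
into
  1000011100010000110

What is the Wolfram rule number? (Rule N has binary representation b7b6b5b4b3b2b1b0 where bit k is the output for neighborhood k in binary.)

position 2: 111 → 0  (bit 7 = 0)
position 3: 110 → 0  (bit 6 = 0)
position 4: 101 → 0  (bit 5 = 0)
position 6: 100 → 1  (bit 4 = 1)
position 1: 011 → 0  (bit 3 = 0)
position 5: 010 → 1  (bit 2 = 1)
position 0: 001 → 1  (bit 1 = 1)
position 18: 000 → 0  (bit 0 = 0)
bits b7..b0 = 00010110 = 22

22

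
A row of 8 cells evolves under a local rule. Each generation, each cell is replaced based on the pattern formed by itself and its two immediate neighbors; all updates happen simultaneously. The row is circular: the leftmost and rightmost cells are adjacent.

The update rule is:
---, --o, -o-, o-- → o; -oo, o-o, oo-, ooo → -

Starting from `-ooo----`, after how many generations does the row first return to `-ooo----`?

2

o---oooo
-ooo----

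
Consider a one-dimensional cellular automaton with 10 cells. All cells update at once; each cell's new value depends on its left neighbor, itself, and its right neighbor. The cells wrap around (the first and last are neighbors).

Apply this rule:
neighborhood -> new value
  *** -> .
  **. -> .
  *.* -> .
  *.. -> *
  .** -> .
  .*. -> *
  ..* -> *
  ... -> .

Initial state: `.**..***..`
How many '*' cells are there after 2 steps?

6

*..**...*.
***..*.**.
count of *: 6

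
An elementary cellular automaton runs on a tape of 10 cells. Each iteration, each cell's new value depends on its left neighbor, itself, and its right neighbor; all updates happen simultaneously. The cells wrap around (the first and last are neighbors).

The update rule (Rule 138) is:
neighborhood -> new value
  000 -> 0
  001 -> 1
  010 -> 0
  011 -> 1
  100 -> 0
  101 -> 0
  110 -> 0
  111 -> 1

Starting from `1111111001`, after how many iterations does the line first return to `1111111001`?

10

1111110011
1111100111
1111001111
1110011111
1100111111
1001111111
0011111111
0111111110
1111111100
1111111001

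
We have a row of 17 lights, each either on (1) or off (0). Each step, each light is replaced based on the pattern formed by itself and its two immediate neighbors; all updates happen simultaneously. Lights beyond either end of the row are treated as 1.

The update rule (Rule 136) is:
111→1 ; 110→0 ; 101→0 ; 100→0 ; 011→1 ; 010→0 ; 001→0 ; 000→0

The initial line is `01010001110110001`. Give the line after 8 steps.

00000000000000001

00000001100100001
00000001000000001
00000000000000001
00000000000000001  (fixed point — unchanged through step 8)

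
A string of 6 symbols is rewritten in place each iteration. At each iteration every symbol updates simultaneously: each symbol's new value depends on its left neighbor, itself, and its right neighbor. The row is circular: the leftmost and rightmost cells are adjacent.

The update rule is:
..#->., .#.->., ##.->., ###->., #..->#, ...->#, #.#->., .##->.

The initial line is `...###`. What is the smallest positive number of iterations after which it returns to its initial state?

##....
..###.
#....#
.###..
....##
###...
...##.
##...#
..##..
#...##
.##...
...###

12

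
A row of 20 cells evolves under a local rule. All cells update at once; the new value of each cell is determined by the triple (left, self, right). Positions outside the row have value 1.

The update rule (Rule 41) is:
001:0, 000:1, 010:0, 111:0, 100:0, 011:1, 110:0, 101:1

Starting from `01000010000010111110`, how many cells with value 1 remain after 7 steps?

step 1: 10011000111001100001
step 2: 00010010100001001101
step 3: 01000001001100001011
step 4: 10011100001001100110
step 5: 00010001100001000101
step 6: 01000101001100010011
step 7: 10010010001001000010
count of 1: 6

6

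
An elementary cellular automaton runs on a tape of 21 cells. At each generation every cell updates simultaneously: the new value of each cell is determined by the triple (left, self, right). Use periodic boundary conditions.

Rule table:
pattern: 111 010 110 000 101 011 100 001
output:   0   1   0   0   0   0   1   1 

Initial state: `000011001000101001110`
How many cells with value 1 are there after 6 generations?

generation 1: 000100111101101110001
generation 2: 101111000000000001011
generation 3: 000000100000000011000
generation 4: 000001110000000100100
generation 5: 000010001000001111110
generation 6: 000111011100010000001
count of 1: 8

8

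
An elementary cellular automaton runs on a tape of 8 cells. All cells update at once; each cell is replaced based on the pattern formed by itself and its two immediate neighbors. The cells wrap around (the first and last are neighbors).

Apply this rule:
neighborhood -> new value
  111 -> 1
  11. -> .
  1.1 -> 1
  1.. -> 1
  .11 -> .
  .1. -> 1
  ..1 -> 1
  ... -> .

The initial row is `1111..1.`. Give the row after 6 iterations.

1..11111

iteration 1: .11.1111
iteration 2: 1..1.11.
iteration 3: 11111..1
iteration 4: 1111.11.
iteration 5: .11.1..1
iteration 6: 1..11111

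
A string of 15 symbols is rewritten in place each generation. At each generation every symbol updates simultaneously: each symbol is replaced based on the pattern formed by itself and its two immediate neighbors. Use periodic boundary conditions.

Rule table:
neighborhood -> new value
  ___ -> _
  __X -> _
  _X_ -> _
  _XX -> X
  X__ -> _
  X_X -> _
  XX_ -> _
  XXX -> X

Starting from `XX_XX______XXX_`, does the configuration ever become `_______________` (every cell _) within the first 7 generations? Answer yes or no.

X__X_______XX__
___________X___
_______________
all cells are _ at generation 3

yes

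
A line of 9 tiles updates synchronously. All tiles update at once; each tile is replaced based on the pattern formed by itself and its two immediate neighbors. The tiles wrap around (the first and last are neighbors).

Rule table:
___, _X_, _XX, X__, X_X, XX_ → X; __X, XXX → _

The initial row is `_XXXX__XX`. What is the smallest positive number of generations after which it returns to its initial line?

XX__XX_XX
_XX_XXXX_
_XXXX__XX

3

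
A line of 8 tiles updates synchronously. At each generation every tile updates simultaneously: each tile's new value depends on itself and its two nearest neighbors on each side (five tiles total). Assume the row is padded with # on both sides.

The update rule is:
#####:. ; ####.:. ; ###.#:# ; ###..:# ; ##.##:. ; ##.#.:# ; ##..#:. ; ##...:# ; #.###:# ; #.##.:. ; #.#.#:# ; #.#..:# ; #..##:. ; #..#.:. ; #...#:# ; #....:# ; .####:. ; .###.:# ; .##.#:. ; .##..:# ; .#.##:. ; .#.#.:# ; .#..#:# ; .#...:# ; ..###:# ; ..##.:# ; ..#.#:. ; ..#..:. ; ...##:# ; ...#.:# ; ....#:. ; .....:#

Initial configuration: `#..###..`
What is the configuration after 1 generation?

#..###..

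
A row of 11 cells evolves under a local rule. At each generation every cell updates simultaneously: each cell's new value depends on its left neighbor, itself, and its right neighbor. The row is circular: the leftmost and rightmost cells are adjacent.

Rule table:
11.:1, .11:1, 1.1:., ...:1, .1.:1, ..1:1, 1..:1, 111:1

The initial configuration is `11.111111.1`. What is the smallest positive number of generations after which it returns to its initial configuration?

generation 1: 11.111111.1

1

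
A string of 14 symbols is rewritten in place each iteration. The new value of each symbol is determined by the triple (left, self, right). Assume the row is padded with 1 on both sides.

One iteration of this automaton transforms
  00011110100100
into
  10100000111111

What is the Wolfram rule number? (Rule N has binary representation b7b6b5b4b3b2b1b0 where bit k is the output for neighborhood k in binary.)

position 4: 111 → 0  (bit 7 = 0)
position 6: 110 → 0  (bit 6 = 0)
position 7: 101 → 0  (bit 5 = 0)
position 0: 100 → 1  (bit 4 = 1)
position 3: 011 → 0  (bit 3 = 0)
position 8: 010 → 1  (bit 2 = 1)
position 2: 001 → 1  (bit 1 = 1)
position 1: 000 → 0  (bit 0 = 0)
bits b7..b0 = 00010110 = 22

22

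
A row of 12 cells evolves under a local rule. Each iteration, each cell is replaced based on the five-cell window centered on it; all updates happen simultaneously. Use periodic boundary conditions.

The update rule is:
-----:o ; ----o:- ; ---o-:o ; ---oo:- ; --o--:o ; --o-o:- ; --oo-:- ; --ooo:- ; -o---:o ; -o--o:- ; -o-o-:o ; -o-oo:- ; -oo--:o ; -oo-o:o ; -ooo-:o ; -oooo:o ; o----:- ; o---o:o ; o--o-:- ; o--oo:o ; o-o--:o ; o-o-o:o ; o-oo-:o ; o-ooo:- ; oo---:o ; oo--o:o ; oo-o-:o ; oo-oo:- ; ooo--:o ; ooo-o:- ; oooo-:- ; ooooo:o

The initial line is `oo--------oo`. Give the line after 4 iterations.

--ooo--o---o

iteration 1: -oo-oooo---o
iteration 2: -oo--o-oooo-
iteration 3: o-oo----o-oo
iteration 4: --ooo--o---o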